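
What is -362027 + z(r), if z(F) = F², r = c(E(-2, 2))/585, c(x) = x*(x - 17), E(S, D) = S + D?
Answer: -362027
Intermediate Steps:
E(S, D) = D + S
c(x) = x*(-17 + x)
r = 0 (r = ((2 - 2)*(-17 + (2 - 2)))/585 = (0*(-17 + 0))*(1/585) = (0*(-17))*(1/585) = 0*(1/585) = 0)
-362027 + z(r) = -362027 + 0² = -362027 + 0 = -362027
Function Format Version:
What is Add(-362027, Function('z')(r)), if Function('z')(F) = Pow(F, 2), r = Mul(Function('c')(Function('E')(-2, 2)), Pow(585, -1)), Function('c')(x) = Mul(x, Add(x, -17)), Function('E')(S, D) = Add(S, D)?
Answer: -362027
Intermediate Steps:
Function('E')(S, D) = Add(D, S)
Function('c')(x) = Mul(x, Add(-17, x))
r = 0 (r = Mul(Mul(Add(2, -2), Add(-17, Add(2, -2))), Pow(585, -1)) = Mul(Mul(0, Add(-17, 0)), Rational(1, 585)) = Mul(Mul(0, -17), Rational(1, 585)) = Mul(0, Rational(1, 585)) = 0)
Add(-362027, Function('z')(r)) = Add(-362027, Pow(0, 2)) = Add(-362027, 0) = -362027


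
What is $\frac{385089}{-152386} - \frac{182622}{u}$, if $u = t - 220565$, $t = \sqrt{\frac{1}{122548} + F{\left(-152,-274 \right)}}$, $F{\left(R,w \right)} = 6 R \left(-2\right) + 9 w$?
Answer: $- \frac{102908069917270468613}{60566606399065858026} + \frac{121748 i \sqrt{2410390944155}}{1987275943953705} \approx -1.6991 + 9.5115 \cdot 10^{-5} i$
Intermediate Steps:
$F{\left(R,w \right)} = - 12 R + 9 w$
$t = \frac{i \sqrt{2410390944155}}{61274}$ ($t = \sqrt{\frac{1}{122548} + \left(\left(-12\right) \left(-152\right) + 9 \left(-274\right)\right)} = \sqrt{\frac{1}{122548} + \left(1824 - 2466\right)} = \sqrt{\frac{1}{122548} - 642} = \sqrt{- \frac{78675815}{122548}} = \frac{i \sqrt{2410390944155}}{61274} \approx 25.338 i$)
$u = -220565 + \frac{i \sqrt{2410390944155}}{61274}$ ($u = \frac{i \sqrt{2410390944155}}{61274} - 220565 = -220565 + \frac{i \sqrt{2410390944155}}{61274} \approx -2.2057 \cdot 10^{5} + 25.338 i$)
$\frac{385089}{-152386} - \frac{182622}{u} = \frac{385089}{-152386} - \frac{182622}{-220565 + \frac{i \sqrt{2410390944155}}{61274}} = 385089 \left(- \frac{1}{152386}\right) - \frac{182622}{-220565 + \frac{i \sqrt{2410390944155}}{61274}} = - \frac{385089}{152386} - \frac{182622}{-220565 + \frac{i \sqrt{2410390944155}}{61274}}$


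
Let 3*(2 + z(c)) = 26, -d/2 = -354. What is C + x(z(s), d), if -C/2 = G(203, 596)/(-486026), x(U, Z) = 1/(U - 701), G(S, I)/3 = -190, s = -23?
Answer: -1916349/506196079 ≈ -0.0037858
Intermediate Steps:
d = 708 (d = -2*(-354) = 708)
G(S, I) = -570 (G(S, I) = 3*(-190) = -570)
z(c) = 20/3 (z(c) = -2 + (⅓)*26 = -2 + 26/3 = 20/3)
x(U, Z) = 1/(-701 + U)
C = -570/243013 (C = -(-1140)/(-486026) = -(-1140)*(-1)/486026 = -2*285/243013 = -570/243013 ≈ -0.0023456)
C + x(z(s), d) = -570/243013 + 1/(-701 + 20/3) = -570/243013 + 1/(-2083/3) = -570/243013 - 3/2083 = -1916349/506196079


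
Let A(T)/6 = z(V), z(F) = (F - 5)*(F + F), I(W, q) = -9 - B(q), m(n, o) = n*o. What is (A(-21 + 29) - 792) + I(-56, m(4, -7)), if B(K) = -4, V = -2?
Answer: -629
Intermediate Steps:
I(W, q) = -5 (I(W, q) = -9 - 1*(-4) = -9 + 4 = -5)
z(F) = 2*F*(-5 + F) (z(F) = (-5 + F)*(2*F) = 2*F*(-5 + F))
A(T) = 168 (A(T) = 6*(2*(-2)*(-5 - 2)) = 6*(2*(-2)*(-7)) = 6*28 = 168)
(A(-21 + 29) - 792) + I(-56, m(4, -7)) = (168 - 792) - 5 = -624 - 5 = -629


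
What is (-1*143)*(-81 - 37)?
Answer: 16874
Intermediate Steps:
(-1*143)*(-81 - 37) = -143*(-118) = 16874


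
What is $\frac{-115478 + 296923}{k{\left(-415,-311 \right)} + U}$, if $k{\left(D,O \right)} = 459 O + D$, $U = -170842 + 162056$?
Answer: $- \frac{36289}{30390} \approx -1.1941$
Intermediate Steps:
$U = -8786$
$k{\left(D,O \right)} = D + 459 O$
$\frac{-115478 + 296923}{k{\left(-415,-311 \right)} + U} = \frac{-115478 + 296923}{\left(-415 + 459 \left(-311\right)\right) - 8786} = \frac{181445}{\left(-415 - 142749\right) - 8786} = \frac{181445}{-143164 - 8786} = \frac{181445}{-151950} = 181445 \left(- \frac{1}{151950}\right) = - \frac{36289}{30390}$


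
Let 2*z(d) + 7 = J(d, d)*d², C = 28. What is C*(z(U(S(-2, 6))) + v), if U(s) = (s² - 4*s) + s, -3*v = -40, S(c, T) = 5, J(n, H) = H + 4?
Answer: 59626/3 ≈ 19875.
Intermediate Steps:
J(n, H) = 4 + H
v = 40/3 (v = -⅓*(-40) = 40/3 ≈ 13.333)
U(s) = s² - 3*s
z(d) = -7/2 + d²*(4 + d)/2 (z(d) = -7/2 + ((4 + d)*d²)/2 = -7/2 + (d²*(4 + d))/2 = -7/2 + d²*(4 + d)/2)
C*(z(U(S(-2, 6))) + v) = 28*((-7/2 + (5*(-3 + 5))²*(4 + 5*(-3 + 5))/2) + 40/3) = 28*((-7/2 + (5*2)²*(4 + 5*2)/2) + 40/3) = 28*((-7/2 + (½)*10²*(4 + 10)) + 40/3) = 28*((-7/2 + (½)*100*14) + 40/3) = 28*((-7/2 + 700) + 40/3) = 28*(1393/2 + 40/3) = 28*(4259/6) = 59626/3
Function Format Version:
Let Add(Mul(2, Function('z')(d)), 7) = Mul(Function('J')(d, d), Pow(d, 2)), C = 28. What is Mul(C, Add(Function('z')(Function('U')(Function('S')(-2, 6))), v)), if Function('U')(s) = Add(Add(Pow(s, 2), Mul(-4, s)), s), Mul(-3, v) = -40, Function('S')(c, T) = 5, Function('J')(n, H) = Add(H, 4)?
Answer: Rational(59626, 3) ≈ 19875.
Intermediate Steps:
Function('J')(n, H) = Add(4, H)
v = Rational(40, 3) (v = Mul(Rational(-1, 3), -40) = Rational(40, 3) ≈ 13.333)
Function('U')(s) = Add(Pow(s, 2), Mul(-3, s))
Function('z')(d) = Add(Rational(-7, 2), Mul(Rational(1, 2), Pow(d, 2), Add(4, d))) (Function('z')(d) = Add(Rational(-7, 2), Mul(Rational(1, 2), Mul(Add(4, d), Pow(d, 2)))) = Add(Rational(-7, 2), Mul(Rational(1, 2), Mul(Pow(d, 2), Add(4, d)))) = Add(Rational(-7, 2), Mul(Rational(1, 2), Pow(d, 2), Add(4, d))))
Mul(C, Add(Function('z')(Function('U')(Function('S')(-2, 6))), v)) = Mul(28, Add(Add(Rational(-7, 2), Mul(Rational(1, 2), Pow(Mul(5, Add(-3, 5)), 2), Add(4, Mul(5, Add(-3, 5))))), Rational(40, 3))) = Mul(28, Add(Add(Rational(-7, 2), Mul(Rational(1, 2), Pow(Mul(5, 2), 2), Add(4, Mul(5, 2)))), Rational(40, 3))) = Mul(28, Add(Add(Rational(-7, 2), Mul(Rational(1, 2), Pow(10, 2), Add(4, 10))), Rational(40, 3))) = Mul(28, Add(Add(Rational(-7, 2), Mul(Rational(1, 2), 100, 14)), Rational(40, 3))) = Mul(28, Add(Add(Rational(-7, 2), 700), Rational(40, 3))) = Mul(28, Add(Rational(1393, 2), Rational(40, 3))) = Mul(28, Rational(4259, 6)) = Rational(59626, 3)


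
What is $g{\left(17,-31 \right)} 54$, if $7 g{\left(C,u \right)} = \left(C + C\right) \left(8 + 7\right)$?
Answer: $\frac{27540}{7} \approx 3934.3$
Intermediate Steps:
$g{\left(C,u \right)} = \frac{30 C}{7}$ ($g{\left(C,u \right)} = \frac{\left(C + C\right) \left(8 + 7\right)}{7} = \frac{2 C 15}{7} = \frac{30 C}{7}$)
$g{\left(17,-31 \right)} 54 = \frac{30}{7} \cdot 17 \cdot 54 = \frac{510}{7} \cdot 54 = \frac{27540}{7}$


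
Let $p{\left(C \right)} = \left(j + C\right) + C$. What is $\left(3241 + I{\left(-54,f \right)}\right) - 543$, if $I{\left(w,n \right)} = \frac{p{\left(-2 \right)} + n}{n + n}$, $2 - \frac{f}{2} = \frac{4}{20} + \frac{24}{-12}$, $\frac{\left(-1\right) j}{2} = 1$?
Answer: $\frac{51264}{19} \approx 2698.1$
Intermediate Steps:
$j = -2$ ($j = \left(-2\right) 1 = -2$)
$p{\left(C \right)} = -2 + 2 C$ ($p{\left(C \right)} = \left(-2 + C\right) + C = -2 + 2 C$)
$f = \frac{38}{5}$ ($f = 4 - 2 \left(\frac{4}{20} + \frac{24}{-12}\right) = 4 - 2 \left(4 \cdot \frac{1}{20} + 24 \left(- \frac{1}{12}\right)\right) = 4 - 2 \left(\frac{1}{5} - 2\right) = 4 - - \frac{18}{5} = 4 + \frac{18}{5} = \frac{38}{5} \approx 7.6$)
$I{\left(w,n \right)} = \frac{-6 + n}{2 n}$ ($I{\left(w,n \right)} = \frac{\left(-2 + 2 \left(-2\right)\right) + n}{n + n} = \frac{\left(-2 - 4\right) + n}{2 n} = \left(-6 + n\right) \frac{1}{2 n} = \frac{-6 + n}{2 n}$)
$\left(3241 + I{\left(-54,f \right)}\right) - 543 = \left(3241 + \frac{-6 + \frac{38}{5}}{2 \cdot \frac{38}{5}}\right) - 543 = \left(3241 + \frac{1}{2} \cdot \frac{5}{38} \cdot \frac{8}{5}\right) - 543 = \left(3241 + \frac{2}{19}\right) - 543 = \frac{61581}{19} - 543 = \frac{51264}{19}$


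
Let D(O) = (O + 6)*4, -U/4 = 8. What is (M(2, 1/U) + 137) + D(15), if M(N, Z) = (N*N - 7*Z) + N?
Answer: 7271/32 ≈ 227.22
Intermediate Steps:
U = -32 (U = -4*8 = -32)
D(O) = 24 + 4*O (D(O) = (6 + O)*4 = 24 + 4*O)
M(N, Z) = N + N² - 7*Z (M(N, Z) = (N² - 7*Z) + N = N + N² - 7*Z)
(M(2, 1/U) + 137) + D(15) = ((2 + 2² - 7/(-32)) + 137) + (24 + 4*15) = ((2 + 4 - 7*(-1/32)) + 137) + (24 + 60) = ((2 + 4 + 7/32) + 137) + 84 = (199/32 + 137) + 84 = 4583/32 + 84 = 7271/32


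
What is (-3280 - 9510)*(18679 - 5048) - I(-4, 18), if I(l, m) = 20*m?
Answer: -174340850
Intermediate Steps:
(-3280 - 9510)*(18679 - 5048) - I(-4, 18) = (-3280 - 9510)*(18679 - 5048) - 20*18 = -12790*13631 - 1*360 = -174340490 - 360 = -174340850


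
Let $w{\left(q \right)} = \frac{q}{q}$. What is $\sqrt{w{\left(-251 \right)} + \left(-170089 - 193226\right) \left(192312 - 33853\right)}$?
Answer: $16 i \sqrt{224884889} \approx 2.3994 \cdot 10^{5} i$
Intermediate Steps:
$w{\left(q \right)} = 1$
$\sqrt{w{\left(-251 \right)} + \left(-170089 - 193226\right) \left(192312 - 33853\right)} = \sqrt{1 + \left(-170089 - 193226\right) \left(192312 - 33853\right)} = \sqrt{1 - 57570531585} = \sqrt{-57570531584} = 16 i \sqrt{224884889}$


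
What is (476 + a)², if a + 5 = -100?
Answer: 137641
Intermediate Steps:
a = -105 (a = -5 - 100 = -105)
(476 + a)² = (476 - 105)² = 371² = 137641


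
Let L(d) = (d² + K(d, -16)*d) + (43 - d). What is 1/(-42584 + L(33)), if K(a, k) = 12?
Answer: -1/41089 ≈ -2.4337e-5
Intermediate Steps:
L(d) = 43 + d² + 11*d (L(d) = (d² + 12*d) + (43 - d) = 43 + d² + 11*d)
1/(-42584 + L(33)) = 1/(-42584 + (43 + 33² + 11*33)) = 1/(-42584 + (43 + 1089 + 363)) = 1/(-42584 + 1495) = 1/(-41089) = -1/41089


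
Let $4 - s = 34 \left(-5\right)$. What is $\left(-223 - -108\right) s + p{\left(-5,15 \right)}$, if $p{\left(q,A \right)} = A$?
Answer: $-19995$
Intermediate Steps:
$s = 174$ ($s = 4 - 34 \left(-5\right) = 4 - -170 = 4 + 170 = 174$)
$\left(-223 - -108\right) s + p{\left(-5,15 \right)} = \left(-223 - -108\right) 174 + 15 = \left(-223 + 108\right) 174 + 15 = \left(-115\right) 174 + 15 = -20010 + 15 = -19995$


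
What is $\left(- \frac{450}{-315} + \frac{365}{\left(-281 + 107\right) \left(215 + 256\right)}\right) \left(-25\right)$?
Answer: $- \frac{20424625}{573678} \approx -35.603$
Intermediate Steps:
$\left(- \frac{450}{-315} + \frac{365}{\left(-281 + 107\right) \left(215 + 256\right)}\right) \left(-25\right) = \left(\left(-450\right) \left(- \frac{1}{315}\right) + \frac{365}{\left(-174\right) 471}\right) \left(-25\right) = \left(\frac{10}{7} + \frac{365}{-81954}\right) \left(-25\right) = \left(\frac{10}{7} + 365 \left(- \frac{1}{81954}\right)\right) \left(-25\right) = \left(\frac{10}{7} - \frac{365}{81954}\right) \left(-25\right) = \frac{816985}{573678} \left(-25\right) = - \frac{20424625}{573678}$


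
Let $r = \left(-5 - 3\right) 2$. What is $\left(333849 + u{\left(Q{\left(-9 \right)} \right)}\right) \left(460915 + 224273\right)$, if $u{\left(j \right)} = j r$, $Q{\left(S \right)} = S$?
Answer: $228847995684$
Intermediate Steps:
$r = -16$ ($r = \left(-8\right) 2 = -16$)
$u{\left(j \right)} = - 16 j$ ($u{\left(j \right)} = j \left(-16\right) = - 16 j$)
$\left(333849 + u{\left(Q{\left(-9 \right)} \right)}\right) \left(460915 + 224273\right) = \left(333849 - -144\right) \left(460915 + 224273\right) = \left(333849 + 144\right) 685188 = 333993 \cdot 685188 = 228847995684$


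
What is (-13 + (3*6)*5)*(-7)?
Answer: -539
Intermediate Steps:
(-13 + (3*6)*5)*(-7) = (-13 + 18*5)*(-7) = (-13 + 90)*(-7) = 77*(-7) = -539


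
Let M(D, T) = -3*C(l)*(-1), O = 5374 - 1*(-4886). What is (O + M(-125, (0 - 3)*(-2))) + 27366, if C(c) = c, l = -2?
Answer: 37620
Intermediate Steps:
O = 10260 (O = 5374 + 4886 = 10260)
M(D, T) = -6 (M(D, T) = -3*(-2)*(-1) = 6*(-1) = -6)
(O + M(-125, (0 - 3)*(-2))) + 27366 = (10260 - 6) + 27366 = 10254 + 27366 = 37620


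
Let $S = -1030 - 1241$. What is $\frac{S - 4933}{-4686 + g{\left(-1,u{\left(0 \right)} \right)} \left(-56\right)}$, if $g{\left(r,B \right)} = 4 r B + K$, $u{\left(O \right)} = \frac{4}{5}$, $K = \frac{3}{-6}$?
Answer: $\frac{18010}{11197} \approx 1.6085$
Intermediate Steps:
$K = - \frac{1}{2}$ ($K = 3 \left(- \frac{1}{6}\right) = - \frac{1}{2} \approx -0.5$)
$u{\left(O \right)} = \frac{4}{5}$ ($u{\left(O \right)} = 4 \cdot \frac{1}{5} = \frac{4}{5}$)
$S = -2271$
$g{\left(r,B \right)} = - \frac{1}{2} + 4 B r$ ($g{\left(r,B \right)} = 4 r B - \frac{1}{2} = 4 B r - \frac{1}{2} = - \frac{1}{2} + 4 B r$)
$\frac{S - 4933}{-4686 + g{\left(-1,u{\left(0 \right)} \right)} \left(-56\right)} = \frac{-2271 - 4933}{-4686 + \left(- \frac{1}{2} + 4 \cdot \frac{4}{5} \left(-1\right)\right) \left(-56\right)} = - \frac{7204}{-4686 + \left(- \frac{1}{2} - \frac{16}{5}\right) \left(-56\right)} = - \frac{7204}{-4686 - - \frac{1036}{5}} = - \frac{7204}{-4686 + \frac{1036}{5}} = - \frac{7204}{- \frac{22394}{5}} = \left(-7204\right) \left(- \frac{5}{22394}\right) = \frac{18010}{11197}$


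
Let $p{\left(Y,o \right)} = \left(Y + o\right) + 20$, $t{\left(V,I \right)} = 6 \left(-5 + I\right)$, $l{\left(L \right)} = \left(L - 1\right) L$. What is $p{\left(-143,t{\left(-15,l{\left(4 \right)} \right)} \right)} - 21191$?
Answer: $-21272$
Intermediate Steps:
$l{\left(L \right)} = L \left(-1 + L\right)$ ($l{\left(L \right)} = \left(-1 + L\right) L = L \left(-1 + L\right)$)
$t{\left(V,I \right)} = -30 + 6 I$
$p{\left(Y,o \right)} = 20 + Y + o$
$p{\left(-143,t{\left(-15,l{\left(4 \right)} \right)} \right)} - 21191 = \left(20 - 143 - \left(30 - 6 \cdot 4 \left(-1 + 4\right)\right)\right) - 21191 = \left(20 - 143 - \left(30 - 6 \cdot 4 \cdot 3\right)\right) - 21191 = \left(20 - 143 + \left(-30 + 6 \cdot 12\right)\right) - 21191 = \left(20 - 143 + \left(-30 + 72\right)\right) - 21191 = \left(20 - 143 + 42\right) - 21191 = -81 - 21191 = -21272$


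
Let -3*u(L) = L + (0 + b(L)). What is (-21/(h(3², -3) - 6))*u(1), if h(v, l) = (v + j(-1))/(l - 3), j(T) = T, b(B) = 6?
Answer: -147/22 ≈ -6.6818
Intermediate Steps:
h(v, l) = (-1 + v)/(-3 + l) (h(v, l) = (v - 1)/(l - 3) = (-1 + v)/(-3 + l))
u(L) = -2 - L/3 (u(L) = -(L + (0 + 6))/3 = -(L + 6)/3 = -(6 + L)/3 = -2 - L/3)
(-21/(h(3², -3) - 6))*u(1) = (-21/((-1 + 3²)/(-3 - 3) - 6))*(-2 - ⅓*1) = (-21/((-1 + 9)/(-6) - 6))*(-2 - ⅓) = -21/(-⅙*8 - 6)*(-7/3) = -21/(-4/3 - 6)*(-7/3) = -21/(-22/3)*(-7/3) = -21*(-3/22)*(-7/3) = (63/22)*(-7/3) = -147/22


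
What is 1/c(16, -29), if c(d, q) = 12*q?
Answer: -1/348 ≈ -0.0028736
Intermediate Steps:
1/c(16, -29) = 1/(12*(-29)) = 1/(-348) = -1/348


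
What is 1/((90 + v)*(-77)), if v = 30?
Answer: -1/9240 ≈ -0.00010823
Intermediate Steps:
1/((90 + v)*(-77)) = 1/((90 + 30)*(-77)) = 1/(120*(-77)) = 1/(-9240) = -1/9240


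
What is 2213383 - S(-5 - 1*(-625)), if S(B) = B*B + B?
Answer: 1828363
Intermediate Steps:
S(B) = B + B² (S(B) = B² + B = B + B²)
2213383 - S(-5 - 1*(-625)) = 2213383 - (-5 - 1*(-625))*(1 + (-5 - 1*(-625))) = 2213383 - (-5 + 625)*(1 + (-5 + 625)) = 2213383 - 620*(1 + 620) = 2213383 - 620*621 = 2213383 - 1*385020 = 2213383 - 385020 = 1828363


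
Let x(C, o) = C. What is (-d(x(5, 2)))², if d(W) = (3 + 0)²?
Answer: 81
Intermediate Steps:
d(W) = 9 (d(W) = 3² = 9)
(-d(x(5, 2)))² = (-1*9)² = (-9)² = 81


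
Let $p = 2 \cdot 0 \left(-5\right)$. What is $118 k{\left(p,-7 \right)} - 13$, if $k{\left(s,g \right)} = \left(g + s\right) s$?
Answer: $-13$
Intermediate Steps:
$p = 0$ ($p = 0 \left(-5\right) = 0$)
$k{\left(s,g \right)} = s \left(g + s\right)$
$118 k{\left(p,-7 \right)} - 13 = 118 \cdot 0 \left(-7 + 0\right) - 13 = 118 \cdot 0 \left(-7\right) - 13 = 118 \cdot 0 - 13 = 0 - 13 = -13$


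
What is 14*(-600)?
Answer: -8400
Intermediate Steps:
14*(-600) = -8400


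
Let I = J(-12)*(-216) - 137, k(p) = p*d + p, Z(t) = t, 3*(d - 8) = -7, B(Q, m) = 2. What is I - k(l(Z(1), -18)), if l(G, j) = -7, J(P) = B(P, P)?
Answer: -1567/3 ≈ -522.33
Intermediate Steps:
d = 17/3 (d = 8 + (1/3)*(-7) = 8 - 7/3 = 17/3 ≈ 5.6667)
J(P) = 2
k(p) = 20*p/3 (k(p) = p*(17/3) + p = 17*p/3 + p = 20*p/3)
I = -569 (I = 2*(-216) - 137 = -432 - 137 = -569)
I - k(l(Z(1), -18)) = -569 - 20*(-7)/3 = -569 - 1*(-140/3) = -569 + 140/3 = -1567/3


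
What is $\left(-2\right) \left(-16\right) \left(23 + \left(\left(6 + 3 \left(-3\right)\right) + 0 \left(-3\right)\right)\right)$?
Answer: $640$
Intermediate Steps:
$\left(-2\right) \left(-16\right) \left(23 + \left(\left(6 + 3 \left(-3\right)\right) + 0 \left(-3\right)\right)\right) = 32 \left(23 + \left(\left(6 - 9\right) + 0\right)\right) = 32 \left(23 + \left(-3 + 0\right)\right) = 32 \left(23 - 3\right) = 32 \cdot 20 = 640$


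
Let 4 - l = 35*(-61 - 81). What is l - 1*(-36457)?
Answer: 41431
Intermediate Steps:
l = 4974 (l = 4 - 35*(-61 - 81) = 4 - 35*(-142) = 4 - 1*(-4970) = 4 + 4970 = 4974)
l - 1*(-36457) = 4974 - 1*(-36457) = 4974 + 36457 = 41431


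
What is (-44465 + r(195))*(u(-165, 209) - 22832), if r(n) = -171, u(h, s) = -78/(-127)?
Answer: 129425920696/127 ≈ 1.0191e+9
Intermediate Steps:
u(h, s) = 78/127 (u(h, s) = -78*(-1/127) = 78/127)
(-44465 + r(195))*(u(-165, 209) - 22832) = (-44465 - 171)*(78/127 - 22832) = -44636*(-2899586/127) = 129425920696/127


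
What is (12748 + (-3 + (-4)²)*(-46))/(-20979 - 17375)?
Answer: -6075/19177 ≈ -0.31679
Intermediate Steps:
(12748 + (-3 + (-4)²)*(-46))/(-20979 - 17375) = (12748 + (-3 + 16)*(-46))/(-38354) = (12748 + 13*(-46))*(-1/38354) = (12748 - 598)*(-1/38354) = 12150*(-1/38354) = -6075/19177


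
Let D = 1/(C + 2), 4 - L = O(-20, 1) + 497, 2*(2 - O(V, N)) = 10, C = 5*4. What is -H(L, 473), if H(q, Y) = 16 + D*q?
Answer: 69/11 ≈ 6.2727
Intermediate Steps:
C = 20
O(V, N) = -3 (O(V, N) = 2 - ½*10 = 2 - 5 = -3)
L = -490 (L = 4 - (-3 + 497) = 4 - 1*494 = 4 - 494 = -490)
D = 1/22 (D = 1/(20 + 2) = 1/22 ≈ 0.045455)
H(q, Y) = 16 + q/22
-H(L, 473) = -(16 + (1/22)*(-490)) = -(16 - 245/11) = -1*(-69/11) = 69/11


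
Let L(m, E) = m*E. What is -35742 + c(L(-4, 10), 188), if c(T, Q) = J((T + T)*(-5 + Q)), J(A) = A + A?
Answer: -65022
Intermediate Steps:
L(m, E) = E*m
J(A) = 2*A
c(T, Q) = 4*T*(-5 + Q) (c(T, Q) = 2*((T + T)*(-5 + Q)) = 2*((2*T)*(-5 + Q)) = 2*(2*T*(-5 + Q)) = 4*T*(-5 + Q))
-35742 + c(L(-4, 10), 188) = -35742 + 4*(10*(-4))*(-5 + 188) = -35742 + 4*(-40)*183 = -35742 - 29280 = -65022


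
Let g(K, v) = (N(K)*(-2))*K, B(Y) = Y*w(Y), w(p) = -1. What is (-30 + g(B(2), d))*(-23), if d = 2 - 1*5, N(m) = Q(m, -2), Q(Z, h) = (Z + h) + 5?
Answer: 598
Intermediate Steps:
Q(Z, h) = 5 + Z + h
N(m) = 3 + m (N(m) = 5 + m - 2 = 3 + m)
B(Y) = -Y (B(Y) = Y*(-1) = -Y)
d = -3 (d = 2 - 5 = -3)
g(K, v) = K*(-6 - 2*K) (g(K, v) = ((3 + K)*(-2))*K = (-6 - 2*K)*K = K*(-6 - 2*K))
(-30 + g(B(2), d))*(-23) = (-30 - 2*(-1*2)*(3 - 1*2))*(-23) = (-30 - 2*(-2)*(3 - 2))*(-23) = (-30 - 2*(-2)*1)*(-23) = (-30 + 4)*(-23) = -26*(-23) = 598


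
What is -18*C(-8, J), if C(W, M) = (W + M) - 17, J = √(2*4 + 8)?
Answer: 378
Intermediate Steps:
J = 4 (J = √(8 + 8) = √16 = 4)
C(W, M) = -17 + M + W (C(W, M) = (M + W) - 17 = -17 + M + W)
-18*C(-8, J) = -18*(-17 + 4 - 8) = -18*(-21) = 378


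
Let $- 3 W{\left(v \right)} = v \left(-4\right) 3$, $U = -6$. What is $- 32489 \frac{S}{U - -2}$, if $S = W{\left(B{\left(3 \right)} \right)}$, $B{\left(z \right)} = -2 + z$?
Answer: $32489$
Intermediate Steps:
$W{\left(v \right)} = 4 v$ ($W{\left(v \right)} = - \frac{v \left(-4\right) 3}{3} = - \frac{- 4 v 3}{3} = - \frac{\left(-12\right) v}{3} = 4 v$)
$S = 4$ ($S = 4 \left(-2 + 3\right) = 4 \cdot 1 = 4$)
$- 32489 \frac{S}{U - -2} = - 32489 \frac{4}{-6 - -2} = - 32489 \frac{4}{-6 + 2} = - 32489 \frac{4}{-4} = - 32489 \cdot 4 \left(- \frac{1}{4}\right) = \left(-32489\right) \left(-1\right) = 32489$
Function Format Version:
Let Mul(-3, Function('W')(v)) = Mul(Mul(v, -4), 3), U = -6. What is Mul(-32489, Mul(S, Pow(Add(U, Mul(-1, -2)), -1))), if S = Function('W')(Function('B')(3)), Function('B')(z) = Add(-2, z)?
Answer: 32489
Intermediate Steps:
Function('W')(v) = Mul(4, v) (Function('W')(v) = Mul(Rational(-1, 3), Mul(Mul(v, -4), 3)) = Mul(Rational(-1, 3), Mul(Mul(-4, v), 3)) = Mul(Rational(-1, 3), Mul(-12, v)) = Mul(4, v))
S = 4 (S = Mul(4, Add(-2, 3)) = Mul(4, 1) = 4)
Mul(-32489, Mul(S, Pow(Add(U, Mul(-1, -2)), -1))) = Mul(-32489, Mul(4, Pow(Add(-6, Mul(-1, -2)), -1))) = Mul(-32489, Mul(4, Pow(Add(-6, 2), -1))) = Mul(-32489, Mul(4, Pow(-4, -1))) = Mul(-32489, Mul(4, Rational(-1, 4))) = Mul(-32489, -1) = 32489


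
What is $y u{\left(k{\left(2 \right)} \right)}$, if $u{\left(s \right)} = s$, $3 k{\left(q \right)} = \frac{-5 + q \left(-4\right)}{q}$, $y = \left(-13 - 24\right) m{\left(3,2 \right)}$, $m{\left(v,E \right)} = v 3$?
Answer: $\frac{1443}{2} \approx 721.5$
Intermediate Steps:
$m{\left(v,E \right)} = 3 v$
$y = -333$ ($y = \left(-13 - 24\right) 3 \cdot 3 = \left(-37\right) 9 = -333$)
$k{\left(q \right)} = \frac{-5 - 4 q}{3 q}$ ($k{\left(q \right)} = \frac{\left(-5 + q \left(-4\right)\right) \frac{1}{q}}{3} = \frac{\left(-5 - 4 q\right) \frac{1}{q}}{3} = \frac{\frac{1}{q} \left(-5 - 4 q\right)}{3} = \frac{-5 - 4 q}{3 q}$)
$y u{\left(k{\left(2 \right)} \right)} = - 333 \frac{-5 - 8}{3 \cdot 2} = - 333 \cdot \frac{1}{3} \cdot \frac{1}{2} \left(-5 - 8\right) = - 333 \cdot \frac{1}{3} \cdot \frac{1}{2} \left(-13\right) = \left(-333\right) \left(- \frac{13}{6}\right) = \frac{1443}{2}$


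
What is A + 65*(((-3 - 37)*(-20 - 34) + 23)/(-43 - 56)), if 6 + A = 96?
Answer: -132985/99 ≈ -1343.3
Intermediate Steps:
A = 90 (A = -6 + 96 = 90)
A + 65*(((-3 - 37)*(-20 - 34) + 23)/(-43 - 56)) = 90 + 65*(((-3 - 37)*(-20 - 34) + 23)/(-43 - 56)) = 90 + 65*((-40*(-54) + 23)/(-99)) = 90 + 65*((2160 + 23)*(-1/99)) = 90 + 65*(2183*(-1/99)) = 90 + 65*(-2183/99) = 90 - 141895/99 = -132985/99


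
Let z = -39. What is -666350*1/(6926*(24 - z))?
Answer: -333175/218169 ≈ -1.5271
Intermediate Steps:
-666350*1/(6926*(24 - z)) = -666350*1/(6926*(24 - 1*(-39))) = -666350*1/(6926*(24 + 39)) = -666350/(6926*63) = -666350/436338 = -666350*1/436338 = -333175/218169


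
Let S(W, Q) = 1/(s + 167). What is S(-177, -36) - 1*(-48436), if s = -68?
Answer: 4795165/99 ≈ 48436.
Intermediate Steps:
S(W, Q) = 1/99 (S(W, Q) = 1/(-68 + 167) = 1/99)
S(-177, -36) - 1*(-48436) = 1/99 - 1*(-48436) = 1/99 + 48436 = 4795165/99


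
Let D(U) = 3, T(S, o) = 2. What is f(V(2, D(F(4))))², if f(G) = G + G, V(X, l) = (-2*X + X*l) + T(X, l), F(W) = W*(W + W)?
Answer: 64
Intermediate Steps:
F(W) = 2*W² (F(W) = W*(2*W) = 2*W²)
V(X, l) = 2 - 2*X + X*l (V(X, l) = (-2*X + X*l) + 2 = 2 - 2*X + X*l)
f(G) = 2*G
f(V(2, D(F(4))))² = (2*(2 - 2*2 + 2*3))² = (2*(2 - 4 + 6))² = (2*4)² = 8² = 64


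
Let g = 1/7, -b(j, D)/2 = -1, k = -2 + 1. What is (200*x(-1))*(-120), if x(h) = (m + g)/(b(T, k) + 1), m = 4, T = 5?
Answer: -232000/7 ≈ -33143.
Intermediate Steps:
k = -1
b(j, D) = 2 (b(j, D) = -2*(-1) = 2)
g = 1/7 ≈ 0.14286
x(h) = 29/21 (x(h) = (4 + 1/7)/(2 + 1) = (29/7)/3 = (29/7)*(1/3) = 29/21)
(200*x(-1))*(-120) = (200*(29/21))*(-120) = (5800/21)*(-120) = -232000/7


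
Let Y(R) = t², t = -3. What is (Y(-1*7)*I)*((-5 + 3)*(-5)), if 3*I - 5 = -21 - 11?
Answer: -810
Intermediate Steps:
I = -9 (I = 5/3 + (-21 - 11)/3 = 5/3 + (⅓)*(-32) = 5/3 - 32/3 = -9)
Y(R) = 9 (Y(R) = (-3)² = 9)
(Y(-1*7)*I)*((-5 + 3)*(-5)) = (9*(-9))*((-5 + 3)*(-5)) = -(-162)*(-5) = -81*10 = -810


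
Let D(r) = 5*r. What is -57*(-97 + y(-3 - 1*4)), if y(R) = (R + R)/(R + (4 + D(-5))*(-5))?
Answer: 38760/7 ≈ 5537.1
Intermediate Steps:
y(R) = 2*R/(105 + R) (y(R) = (R + R)/(R + (4 + 5*(-5))*(-5)) = (2*R)/(R + (4 - 25)*(-5)) = (2*R)/(R - 21*(-5)) = (2*R)/(R + 105) = (2*R)/(105 + R) = 2*R/(105 + R))
-57*(-97 + y(-3 - 1*4)) = -57*(-97 + 2*(-3 - 1*4)/(105 + (-3 - 1*4))) = -57*(-97 + 2*(-3 - 4)/(105 + (-3 - 4))) = -57*(-97 + 2*(-7)/(105 - 7)) = -57*(-97 + 2*(-7)/98) = -57*(-97 + 2*(-7)*(1/98)) = -57*(-97 - ⅐) = -57*(-680/7) = 38760/7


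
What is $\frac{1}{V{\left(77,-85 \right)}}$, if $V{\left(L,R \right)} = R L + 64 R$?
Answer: $- \frac{1}{11985} \approx -8.3438 \cdot 10^{-5}$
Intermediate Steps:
$V{\left(L,R \right)} = 64 R + L R$ ($V{\left(L,R \right)} = L R + 64 R = 64 R + L R$)
$\frac{1}{V{\left(77,-85 \right)}} = \frac{1}{\left(-85\right) \left(64 + 77\right)} = \frac{1}{\left(-85\right) 141} = \frac{1}{-11985} = - \frac{1}{11985}$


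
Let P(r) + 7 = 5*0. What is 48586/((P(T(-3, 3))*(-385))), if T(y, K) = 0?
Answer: 48586/2695 ≈ 18.028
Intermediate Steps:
P(r) = -7 (P(r) = -7 + 5*0 = -7 + 0 = -7)
48586/((P(T(-3, 3))*(-385))) = 48586/((-7*(-385))) = 48586/2695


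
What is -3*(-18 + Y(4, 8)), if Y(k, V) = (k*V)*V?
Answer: -714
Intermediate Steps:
Y(k, V) = k*V² (Y(k, V) = (V*k)*V = k*V²)
-3*(-18 + Y(4, 8)) = -3*(-18 + 4*8²) = -3*(-18 + 4*64) = -3*(-18 + 256) = -3*238 = -714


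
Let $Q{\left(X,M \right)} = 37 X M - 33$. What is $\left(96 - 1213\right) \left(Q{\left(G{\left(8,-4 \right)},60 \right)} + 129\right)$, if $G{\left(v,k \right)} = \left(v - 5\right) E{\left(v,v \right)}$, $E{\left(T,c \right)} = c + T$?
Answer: $-119134752$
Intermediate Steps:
$E{\left(T,c \right)} = T + c$
$G{\left(v,k \right)} = 2 v \left(-5 + v\right)$ ($G{\left(v,k \right)} = \left(v - 5\right) \left(v + v\right) = \left(-5 + v\right) 2 v = 2 v \left(-5 + v\right)$)
$Q{\left(X,M \right)} = -33 + 37 M X$ ($Q{\left(X,M \right)} = 37 M X - 33 = -33 + 37 M X$)
$\left(96 - 1213\right) \left(Q{\left(G{\left(8,-4 \right)},60 \right)} + 129\right) = \left(96 - 1213\right) \left(\left(-33 + 37 \cdot 60 \cdot 2 \cdot 8 \left(-5 + 8\right)\right) + 129\right) = - 1117 \left(\left(-33 + 37 \cdot 60 \cdot 2 \cdot 8 \cdot 3\right) + 129\right) = - 1117 \left(\left(-33 + 37 \cdot 60 \cdot 48\right) + 129\right) = - 1117 \left(\left(-33 + 106560\right) + 129\right) = - 1117 \left(106527 + 129\right) = \left(-1117\right) 106656 = -119134752$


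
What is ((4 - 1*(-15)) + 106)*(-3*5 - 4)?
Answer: -2375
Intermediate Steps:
((4 - 1*(-15)) + 106)*(-3*5 - 4) = ((4 + 15) + 106)*(-15 - 4) = (19 + 106)*(-19) = 125*(-19) = -2375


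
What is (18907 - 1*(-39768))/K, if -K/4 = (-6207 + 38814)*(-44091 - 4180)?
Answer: 58675/6295889988 ≈ 9.3196e-6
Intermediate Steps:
K = 6295889988 (K = -4*(-6207 + 38814)*(-44091 - 4180) = -130428*(-48271) = -4*(-1573972497) = 6295889988)
(18907 - 1*(-39768))/K = (18907 - 1*(-39768))/6295889988 = (18907 + 39768)*(1/6295889988) = 58675*(1/6295889988) = 58675/6295889988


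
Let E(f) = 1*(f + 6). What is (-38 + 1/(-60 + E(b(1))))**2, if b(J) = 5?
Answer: 3470769/2401 ≈ 1445.6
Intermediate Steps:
E(f) = 6 + f (E(f) = 1*(6 + f) = 6 + f)
(-38 + 1/(-60 + E(b(1))))**2 = (-38 + 1/(-60 + (6 + 5)))**2 = (-38 + 1/(-60 + 11))**2 = (-38 + 1/(-49))**2 = (-38 - 1/49)**2 = (-1863/49)**2 = 3470769/2401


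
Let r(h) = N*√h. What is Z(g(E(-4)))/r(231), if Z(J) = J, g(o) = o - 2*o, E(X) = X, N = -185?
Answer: -4*√231/42735 ≈ -0.0014226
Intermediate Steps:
r(h) = -185*√h
g(o) = -o
Z(g(E(-4)))/r(231) = (-1*(-4))/((-185*√231)) = 4*(-√231/42735) = -4*√231/42735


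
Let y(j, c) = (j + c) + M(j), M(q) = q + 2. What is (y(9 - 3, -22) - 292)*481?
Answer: -144300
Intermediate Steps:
M(q) = 2 + q
y(j, c) = 2 + c + 2*j (y(j, c) = (j + c) + (2 + j) = (c + j) + (2 + j) = 2 + c + 2*j)
(y(9 - 3, -22) - 292)*481 = ((2 - 22 + 2*(9 - 3)) - 292)*481 = ((2 - 22 + 2*6) - 292)*481 = ((2 - 22 + 12) - 292)*481 = (-8 - 292)*481 = -300*481 = -144300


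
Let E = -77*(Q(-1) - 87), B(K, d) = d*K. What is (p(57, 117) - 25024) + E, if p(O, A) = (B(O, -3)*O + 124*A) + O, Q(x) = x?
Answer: -13430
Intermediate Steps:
B(K, d) = K*d
E = 6776 (E = -77*(-1 - 87) = -77*(-88) = 6776)
p(O, A) = O - 3*O² + 124*A (p(O, A) = ((O*(-3))*O + 124*A) + O = ((-3*O)*O + 124*A) + O = (-3*O² + 124*A) + O = O - 3*O² + 124*A)
(p(57, 117) - 25024) + E = ((57 - 3*57² + 124*117) - 25024) + 6776 = ((57 - 3*3249 + 14508) - 25024) + 6776 = ((57 - 9747 + 14508) - 25024) + 6776 = (4818 - 25024) + 6776 = -20206 + 6776 = -13430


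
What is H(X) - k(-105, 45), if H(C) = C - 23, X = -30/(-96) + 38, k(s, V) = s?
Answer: 1925/16 ≈ 120.31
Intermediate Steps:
X = 613/16 (X = -30*(-1/96) + 38 = 5/16 + 38 = 613/16 ≈ 38.313)
H(C) = -23 + C
H(X) - k(-105, 45) = (-23 + 613/16) - 1*(-105) = 245/16 + 105 = 1925/16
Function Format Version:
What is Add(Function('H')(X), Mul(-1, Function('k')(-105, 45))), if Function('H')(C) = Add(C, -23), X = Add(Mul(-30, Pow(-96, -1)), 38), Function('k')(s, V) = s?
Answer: Rational(1925, 16) ≈ 120.31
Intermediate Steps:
X = Rational(613, 16) (X = Add(Mul(-30, Rational(-1, 96)), 38) = Add(Rational(5, 16), 38) = Rational(613, 16) ≈ 38.313)
Function('H')(C) = Add(-23, C)
Add(Function('H')(X), Mul(-1, Function('k')(-105, 45))) = Add(Add(-23, Rational(613, 16)), Mul(-1, -105)) = Add(Rational(245, 16), 105) = Rational(1925, 16)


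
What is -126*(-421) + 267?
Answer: 53313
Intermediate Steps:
-126*(-421) + 267 = 53046 + 267 = 53313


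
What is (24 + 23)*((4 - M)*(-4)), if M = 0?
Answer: -752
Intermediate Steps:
(24 + 23)*((4 - M)*(-4)) = (24 + 23)*((4 - 1*0)*(-4)) = 47*((4 + 0)*(-4)) = 47*(4*(-4)) = 47*(-16) = -752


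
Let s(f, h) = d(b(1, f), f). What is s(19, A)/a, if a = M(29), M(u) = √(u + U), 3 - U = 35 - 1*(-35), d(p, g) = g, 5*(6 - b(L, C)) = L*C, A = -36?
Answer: -I*√38/2 ≈ -3.0822*I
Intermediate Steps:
b(L, C) = 6 - C*L/5 (b(L, C) = 6 - L*C/5 = 6 - C*L/5)
s(f, h) = f
U = -67 (U = 3 - (35 - 1*(-35)) = 3 - (35 + 35) = 3 - 1*70 = 3 - 70 = -67)
M(u) = √(-67 + u) (M(u) = √(u - 67) = √(-67 + u))
a = I*√38 (a = √(-67 + 29) = √(-38) = I*√38 ≈ 6.1644*I)
s(19, A)/a = 19/((I*√38)) = 19*(-I*√38/38) = -I*√38/2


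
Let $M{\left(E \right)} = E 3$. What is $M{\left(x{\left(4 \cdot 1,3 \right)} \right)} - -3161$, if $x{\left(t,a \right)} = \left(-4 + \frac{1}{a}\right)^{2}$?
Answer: $\frac{9604}{3} \approx 3201.3$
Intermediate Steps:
$M{\left(E \right)} = 3 E$
$M{\left(x{\left(4 \cdot 1,3 \right)} \right)} - -3161 = 3 \frac{\left(-1 + 4 \cdot 3\right)^{2}}{9} - -3161 = 3 \frac{\left(-1 + 12\right)^{2}}{9} + 3161 = 3 \frac{11^{2}}{9} + 3161 = 3 \cdot \frac{1}{9} \cdot 121 + 3161 = 3 \cdot \frac{121}{9} + 3161 = \frac{121}{3} + 3161 = \frac{9604}{3}$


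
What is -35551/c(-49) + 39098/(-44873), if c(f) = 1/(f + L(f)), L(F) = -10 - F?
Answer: 15952761132/44873 ≈ 3.5551e+5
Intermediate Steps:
c(f) = -⅒ (c(f) = 1/(f + (-10 - f)) = 1/(-10) = -⅒)
-35551/c(-49) + 39098/(-44873) = -35551/(-⅒) + 39098/(-44873) = -35551*(-10) + 39098*(-1/44873) = 355510 - 39098/44873 = 15952761132/44873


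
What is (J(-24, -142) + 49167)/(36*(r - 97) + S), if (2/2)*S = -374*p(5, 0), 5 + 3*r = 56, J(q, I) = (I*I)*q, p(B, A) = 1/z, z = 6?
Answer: 1304307/8827 ≈ 147.76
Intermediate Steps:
p(B, A) = ⅙ (p(B, A) = 1/6 = ⅙)
J(q, I) = q*I² (J(q, I) = I²*q = q*I²)
r = 17 (r = -5/3 + (⅓)*56 = -5/3 + 56/3 = 17)
S = -187/3 (S = -374*⅙ = -187/3 ≈ -62.333)
(J(-24, -142) + 49167)/(36*(r - 97) + S) = (-24*(-142)² + 49167)/(36*(17 - 97) - 187/3) = (-24*20164 + 49167)/(36*(-80) - 187/3) = (-483936 + 49167)/(-2880 - 187/3) = -434769/(-8827/3) = -434769*(-3/8827) = 1304307/8827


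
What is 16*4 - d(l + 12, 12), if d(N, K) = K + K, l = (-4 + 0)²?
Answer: 40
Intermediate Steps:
l = 16 (l = (-4)² = 16)
d(N, K) = 2*K
16*4 - d(l + 12, 12) = 16*4 - 2*12 = 64 - 1*24 = 64 - 24 = 40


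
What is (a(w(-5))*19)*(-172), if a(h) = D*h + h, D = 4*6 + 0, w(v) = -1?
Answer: 81700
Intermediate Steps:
D = 24 (D = 24 + 0 = 24)
a(h) = 25*h (a(h) = 24*h + h = 25*h)
(a(w(-5))*19)*(-172) = ((25*(-1))*19)*(-172) = -25*19*(-172) = -475*(-172) = 81700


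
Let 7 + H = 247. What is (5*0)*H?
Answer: 0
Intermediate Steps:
H = 240 (H = -7 + 247 = 240)
(5*0)*H = (5*0)*240 = 0*240 = 0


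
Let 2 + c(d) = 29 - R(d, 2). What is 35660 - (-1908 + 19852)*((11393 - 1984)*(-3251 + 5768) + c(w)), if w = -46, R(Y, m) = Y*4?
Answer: -424961687156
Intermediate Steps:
R(Y, m) = 4*Y
c(d) = 27 - 4*d (c(d) = -2 + (29 - 4*d) = 27 - 4*d)
35660 - (-1908 + 19852)*((11393 - 1984)*(-3251 + 5768) + c(w)) = 35660 - (-1908 + 19852)*((11393 - 1984)*(-3251 + 5768) + (27 - 4*(-46))) = 35660 - 17944*(9409*2517 + (27 + 184)) = 35660 - 17944*(23682453 + 211) = 35660 - 17944*23682664 = 35660 - 1*424961722816 = 35660 - 424961722816 = -424961687156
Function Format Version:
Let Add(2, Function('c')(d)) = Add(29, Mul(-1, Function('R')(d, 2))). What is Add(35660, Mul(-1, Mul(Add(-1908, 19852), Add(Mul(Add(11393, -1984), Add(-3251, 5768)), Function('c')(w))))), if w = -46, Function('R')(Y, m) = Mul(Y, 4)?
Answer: -424961687156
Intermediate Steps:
Function('R')(Y, m) = Mul(4, Y)
Function('c')(d) = Add(27, Mul(-4, d)) (Function('c')(d) = Add(-2, Add(29, Mul(-1, Mul(4, d)))) = Add(-2, Add(29, Mul(-4, d))) = Add(27, Mul(-4, d)))
Add(35660, Mul(-1, Mul(Add(-1908, 19852), Add(Mul(Add(11393, -1984), Add(-3251, 5768)), Function('c')(w))))) = Add(35660, Mul(-1, Mul(Add(-1908, 19852), Add(Mul(Add(11393, -1984), Add(-3251, 5768)), Add(27, Mul(-4, -46)))))) = Add(35660, Mul(-1, Mul(17944, Add(Mul(9409, 2517), Add(27, 184))))) = Add(35660, Mul(-1, Mul(17944, Add(23682453, 211)))) = Add(35660, Mul(-1, Mul(17944, 23682664))) = Add(35660, Mul(-1, 424961722816)) = Add(35660, -424961722816) = -424961687156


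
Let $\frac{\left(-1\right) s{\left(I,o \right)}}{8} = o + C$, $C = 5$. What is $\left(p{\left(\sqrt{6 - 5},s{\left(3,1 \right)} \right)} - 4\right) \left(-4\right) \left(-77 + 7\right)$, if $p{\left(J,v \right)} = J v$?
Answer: $-14560$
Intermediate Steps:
$s{\left(I,o \right)} = -40 - 8 o$ ($s{\left(I,o \right)} = - 8 \left(o + 5\right) = - 8 \left(5 + o\right) = -40 - 8 o$)
$\left(p{\left(\sqrt{6 - 5},s{\left(3,1 \right)} \right)} - 4\right) \left(-4\right) \left(-77 + 7\right) = \left(\sqrt{6 - 5} \left(-40 - 8\right) - 4\right) \left(-4\right) \left(-77 + 7\right) = \left(\sqrt{1} \left(-40 - 8\right) - 4\right) \left(-4\right) \left(-70\right) = \left(1 \left(-48\right) - 4\right) \left(-4\right) \left(-70\right) = \left(-48 - 4\right) \left(-4\right) \left(-70\right) = \left(-52\right) \left(-4\right) \left(-70\right) = 208 \left(-70\right) = -14560$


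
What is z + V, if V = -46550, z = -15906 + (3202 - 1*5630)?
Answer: -64884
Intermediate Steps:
z = -18334 (z = -15906 + (3202 - 5630) = -15906 - 2428 = -18334)
z + V = -18334 - 46550 = -64884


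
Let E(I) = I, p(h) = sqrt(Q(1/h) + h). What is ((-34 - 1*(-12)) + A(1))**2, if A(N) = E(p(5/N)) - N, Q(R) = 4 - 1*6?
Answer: (23 - sqrt(3))**2 ≈ 452.33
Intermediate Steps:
Q(R) = -2 (Q(R) = 4 - 6 = -2)
p(h) = sqrt(-2 + h)
A(N) = sqrt(-2 + 5/N) - N
((-34 - 1*(-12)) + A(1))**2 = ((-34 - 1*(-12)) + (sqrt(-2 + 5/1) - 1*1))**2 = ((-34 + 12) + (sqrt(-2 + 5*1) - 1))**2 = (-22 + (sqrt(-2 + 5) - 1))**2 = (-22 + (sqrt(3) - 1))**2 = (-22 + (-1 + sqrt(3)))**2 = (-23 + sqrt(3))**2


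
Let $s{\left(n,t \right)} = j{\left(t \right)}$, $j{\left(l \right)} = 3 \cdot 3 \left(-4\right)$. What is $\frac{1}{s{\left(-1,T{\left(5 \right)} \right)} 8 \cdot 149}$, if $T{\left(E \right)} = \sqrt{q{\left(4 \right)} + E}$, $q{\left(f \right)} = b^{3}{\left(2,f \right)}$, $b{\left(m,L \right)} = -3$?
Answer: $- \frac{1}{42912} \approx -2.3303 \cdot 10^{-5}$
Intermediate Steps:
$q{\left(f \right)} = -27$ ($q{\left(f \right)} = \left(-3\right)^{3} = -27$)
$j{\left(l \right)} = -36$ ($j{\left(l \right)} = 9 \left(-4\right) = -36$)
$T{\left(E \right)} = \sqrt{-27 + E}$
$s{\left(n,t \right)} = -36$
$\frac{1}{s{\left(-1,T{\left(5 \right)} \right)} 8 \cdot 149} = \frac{1}{\left(-36\right) 8 \cdot 149} = \frac{1}{\left(-288\right) 149} = \frac{1}{-42912} = - \frac{1}{42912}$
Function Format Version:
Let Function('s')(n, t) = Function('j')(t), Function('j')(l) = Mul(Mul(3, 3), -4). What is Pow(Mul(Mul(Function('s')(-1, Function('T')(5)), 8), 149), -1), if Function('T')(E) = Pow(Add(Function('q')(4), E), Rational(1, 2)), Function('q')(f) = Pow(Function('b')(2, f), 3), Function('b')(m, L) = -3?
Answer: Rational(-1, 42912) ≈ -2.3303e-5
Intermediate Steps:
Function('q')(f) = -27 (Function('q')(f) = Pow(-3, 3) = -27)
Function('j')(l) = -36 (Function('j')(l) = Mul(9, -4) = -36)
Function('T')(E) = Pow(Add(-27, E), Rational(1, 2))
Function('s')(n, t) = -36
Pow(Mul(Mul(Function('s')(-1, Function('T')(5)), 8), 149), -1) = Pow(Mul(Mul(-36, 8), 149), -1) = Pow(Mul(-288, 149), -1) = Pow(-42912, -1) = Rational(-1, 42912)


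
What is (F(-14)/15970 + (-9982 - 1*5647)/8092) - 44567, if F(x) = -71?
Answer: -2879804854371/64614620 ≈ -44569.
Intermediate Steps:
(F(-14)/15970 + (-9982 - 1*5647)/8092) - 44567 = (-71/15970 + (-9982 - 1*5647)/8092) - 44567 = (-71*1/15970 + (-9982 - 5647)*(1/8092)) - 44567 = (-71/15970 - 15629*1/8092) - 44567 = (-71/15970 - 15629/8092) - 44567 = -125084831/64614620 - 44567 = -2879804854371/64614620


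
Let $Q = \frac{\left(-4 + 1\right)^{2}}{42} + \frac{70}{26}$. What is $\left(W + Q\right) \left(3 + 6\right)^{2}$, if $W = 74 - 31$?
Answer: $\frac{676755}{182} \approx 3718.4$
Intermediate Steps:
$Q = \frac{529}{182}$ ($Q = \left(-3\right)^{2} \cdot \frac{1}{42} + 70 \cdot \frac{1}{26} = 9 \cdot \frac{1}{42} + \frac{35}{13} = \frac{3}{14} + \frac{35}{13} = \frac{529}{182} \approx 2.9066$)
$W = 43$ ($W = 74 - 31 = 43$)
$\left(W + Q\right) \left(3 + 6\right)^{2} = \left(43 + \frac{529}{182}\right) \left(3 + 6\right)^{2} = \frac{8355 \cdot 9^{2}}{182} = \frac{8355}{182} \cdot 81 = \frac{676755}{182}$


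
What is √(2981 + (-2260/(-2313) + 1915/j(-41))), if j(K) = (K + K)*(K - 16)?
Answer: √4303359528588314/1201218 ≈ 54.611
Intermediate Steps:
j(K) = 2*K*(-16 + K) (j(K) = (2*K)*(-16 + K) = 2*K*(-16 + K))
√(2981 + (-2260/(-2313) + 1915/j(-41))) = √(2981 + (-2260/(-2313) + 1915/((2*(-41)*(-16 - 41))))) = √(2981 + (-2260*(-1/2313) + 1915/((2*(-41)*(-57))))) = √(2981 + (2260/2313 + 1915/4674)) = √(2981 + 4997545/3603654) = √(10747490119/3603654) = √4303359528588314/1201218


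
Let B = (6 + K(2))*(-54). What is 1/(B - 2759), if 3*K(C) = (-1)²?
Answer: -1/3101 ≈ -0.00032248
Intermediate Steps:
K(C) = ⅓ (K(C) = (⅓)*(-1)² = (⅓)*1 = ⅓)
B = -342 (B = (6 + ⅓)*(-54) = (19/3)*(-54) = -342)
1/(B - 2759) = 1/(-342 - 2759) = 1/(-3101) = -1/3101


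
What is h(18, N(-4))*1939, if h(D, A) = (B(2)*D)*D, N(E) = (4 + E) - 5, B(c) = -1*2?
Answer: -1256472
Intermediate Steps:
B(c) = -2
N(E) = -1 + E
h(D, A) = -2*D² (h(D, A) = (-2*D)*D = -2*D²)
h(18, N(-4))*1939 = -2*18²*1939 = -2*324*1939 = -648*1939 = -1256472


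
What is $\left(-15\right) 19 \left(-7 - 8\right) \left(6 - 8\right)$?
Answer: $-8550$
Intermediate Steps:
$\left(-15\right) 19 \left(-7 - 8\right) \left(6 - 8\right) = - 285 \left(\left(-15\right) \left(-2\right)\right) = \left(-285\right) 30 = -8550$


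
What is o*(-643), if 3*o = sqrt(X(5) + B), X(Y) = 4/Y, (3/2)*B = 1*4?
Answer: -1286*sqrt(195)/45 ≈ -399.07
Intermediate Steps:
B = 8/3 (B = 2*(1*4)/3 = (2/3)*4 = 8/3 ≈ 2.6667)
o = 2*sqrt(195)/45 (o = sqrt(4/5 + 8/3)/3 = sqrt(52/15)/3 = (2*sqrt(195)/15)/3 = 2*sqrt(195)/45 ≈ 0.62063)
o*(-643) = (2*sqrt(195)/45)*(-643) = -1286*sqrt(195)/45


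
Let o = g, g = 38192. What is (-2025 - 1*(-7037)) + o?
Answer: 43204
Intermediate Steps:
o = 38192
(-2025 - 1*(-7037)) + o = (-2025 - 1*(-7037)) + 38192 = (-2025 + 7037) + 38192 = 5012 + 38192 = 43204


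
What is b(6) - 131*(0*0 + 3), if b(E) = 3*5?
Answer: -378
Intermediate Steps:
b(E) = 15
b(6) - 131*(0*0 + 3) = 15 - 131*(0*0 + 3) = 15 - 131*(0 + 3) = 15 - 131*3 = 15 - 393 = -378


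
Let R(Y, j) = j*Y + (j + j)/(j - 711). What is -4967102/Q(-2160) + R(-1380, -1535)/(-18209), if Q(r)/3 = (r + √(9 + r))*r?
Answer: -33413243310408169/286348417643871 - 2483551*I*√239/5041171080 ≈ -116.69 - 0.0076162*I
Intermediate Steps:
Q(r) = 3*r*(r + √(9 + r)) (Q(r) = 3*((r + √(9 + r))*r) = 3*(r*(r + √(9 + r))) = 3*r*(r + √(9 + r)))
R(Y, j) = Y*j + 2*j/(-711 + j) (R(Y, j) = Y*j + (2*j)/(-711 + j) = Y*j + 2*j/(-711 + j))
-4967102/Q(-2160) + R(-1380, -1535)/(-18209) = -4967102*(-1/(6480*(-2160 + √(9 - 2160)))) - 1535*(2 - 711*(-1380) - 1380*(-1535))/(-711 - 1535)/(-18209) = -4967102*(-1/(6480*(-2160 + √(-2151)))) - 1535*(2 + 981180 + 2118300)/(-2246)*(-1/18209) = -4967102*(-1/(6480*(-2160 + 3*I*√239))) - 1535*(-1/2246)*3099482*(-1/18209) = -4967102/(13996800 - 19440*I*√239) + (2378852435/1123)*(-1/18209) = -4967102/(13996800 - 19440*I*√239) - 2378852435/20448707 = -2378852435/20448707 - 4967102/(13996800 - 19440*I*√239)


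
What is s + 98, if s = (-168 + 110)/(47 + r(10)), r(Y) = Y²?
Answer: 14348/147 ≈ 97.605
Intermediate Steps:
s = -58/147 (s = (-168 + 110)/(47 + 10²) = -58/(47 + 100) = -58/147 ≈ -0.39456)
s + 98 = -58/147 + 98 = 14348/147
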